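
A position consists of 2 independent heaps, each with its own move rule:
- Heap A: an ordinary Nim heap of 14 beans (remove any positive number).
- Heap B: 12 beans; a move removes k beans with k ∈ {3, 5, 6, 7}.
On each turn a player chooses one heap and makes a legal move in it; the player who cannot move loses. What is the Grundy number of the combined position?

14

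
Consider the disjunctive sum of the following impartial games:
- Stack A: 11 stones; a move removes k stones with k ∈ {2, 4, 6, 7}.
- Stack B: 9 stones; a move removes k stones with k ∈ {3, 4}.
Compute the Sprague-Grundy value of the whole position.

1

Build the Grundy sequence for stack A with g(k) = mex{g(k−s) : s ∈ {2, 4, 6, 7}, s ≤ k}:
k:     0  1  2  3  4  5  6  7  8  9 10 11
g(k):  0  0  1  1  2  2  3  3  4  0  0  1
So g(11) = 1.
Build the Grundy sequence for stack B with g(k) = mex{g(k−s) : s ∈ {3, 4}, s ≤ k}:
k:     0  1  2  3  4  5  6  7  8  9
g(k):  0  0  0  1  1  1  2  0  0  0
So g(9) = 0.
By the Sprague-Grundy theorem, the Grundy value of a sum of independent games is the XOR of the component values.
Combined value = 1 XOR 0 = 1.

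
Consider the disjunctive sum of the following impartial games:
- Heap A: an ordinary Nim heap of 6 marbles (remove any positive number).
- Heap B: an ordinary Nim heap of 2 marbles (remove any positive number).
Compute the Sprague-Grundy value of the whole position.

Heap A is a plain Nim heap of size 6, so its Grundy value is 6.
Heap B is a plain Nim heap of size 2, so its Grundy value is 2.
The value of a disjunctive sum is the nim-sum of the parts.
Combined value = 6 ⊕ 2 = 4.

4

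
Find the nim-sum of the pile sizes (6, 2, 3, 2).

5

In binary:
  110  (6)
  010  (2)
  011  (3)
  010  (2)
  ---
  101  (5)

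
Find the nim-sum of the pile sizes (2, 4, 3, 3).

Nim-sum: 2 XOR 4 XOR 3 XOR 3 = 6.

6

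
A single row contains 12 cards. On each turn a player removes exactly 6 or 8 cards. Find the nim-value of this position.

2

Grundy values for subtraction set {6, 8}:
k:     0  1  2  3  4  5  6  7  8  9 10 11 12
g(k):  0  0  0  0  0  0  1  1  1  1  1  1  2
So g(12) = 2.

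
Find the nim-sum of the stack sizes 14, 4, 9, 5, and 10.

12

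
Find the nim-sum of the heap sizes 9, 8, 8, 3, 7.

Compute the nim-sum pairwise:
9 ⊕ 8 = 1
1 ⊕ 8 = 9
9 ⊕ 3 = 10
10 ⊕ 7 = 13

13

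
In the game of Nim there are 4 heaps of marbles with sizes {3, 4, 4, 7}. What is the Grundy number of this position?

Compute the nim-sum pairwise:
3 XOR 4 = 7
7 XOR 4 = 3
3 XOR 7 = 4

4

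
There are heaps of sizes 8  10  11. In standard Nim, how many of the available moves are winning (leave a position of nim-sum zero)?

3

Compute the nim-sum pairwise:
8 ^ 10 = 2
2 ^ 11 = 9
The overall nim-sum is X = 9. A heap of size p has a winning move iff p XOR X < p (reduce it to p XOR X).
  8: 8 XOR 9 = 1 < 8 — winning move (to 1).
  10: 10 XOR 9 = 3 < 10 — winning move (to 3).
  11: 11 XOR 9 = 2 < 11 — winning move (to 2).
That gives 3 winning moves.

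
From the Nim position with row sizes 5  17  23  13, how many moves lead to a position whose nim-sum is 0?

Nim-sum: 5 ⊕ 17 ⊕ 23 ⊕ 13 = 14.
The overall nim-sum is X = 14. A row of size p has a winning move iff p XOR X < p (reduce it to p XOR X).
  5: 5 XOR 14 = 11 ≥ 5 — no move.
  17: 17 XOR 14 = 31 ≥ 17 — no move.
  23: 23 XOR 14 = 25 ≥ 23 — no move.
  13: 13 XOR 14 = 3 < 13 — winning move (to 3).
That gives 1 winning move.

1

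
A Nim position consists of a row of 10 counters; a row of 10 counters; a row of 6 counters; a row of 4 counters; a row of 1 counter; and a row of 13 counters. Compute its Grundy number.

In binary:
  1010  (10)
  1010  (10)
  0110  (6)
  0100  (4)
  0001  (1)
  1101  (13)
  ----
  1110  (14)

14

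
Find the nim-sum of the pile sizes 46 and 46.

Nim-sum: 46 ⊕ 46 = 0.

0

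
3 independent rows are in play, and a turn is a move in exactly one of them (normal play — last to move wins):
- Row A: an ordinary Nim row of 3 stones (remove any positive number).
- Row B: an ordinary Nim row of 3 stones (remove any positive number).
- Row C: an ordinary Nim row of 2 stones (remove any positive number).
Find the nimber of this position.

2

Row A is a plain Nim row of size 3, so its Grundy value is 3.
Row B is a plain Nim row of size 3, so its Grundy value is 3.
Row C is a plain Nim row of size 2, so its Grundy value is 2.
By the Sprague-Grundy theorem, the Grundy value of a sum of independent games is the XOR of the component values.
Combined value = 3 ⊕ 3 ⊕ 2 = 2.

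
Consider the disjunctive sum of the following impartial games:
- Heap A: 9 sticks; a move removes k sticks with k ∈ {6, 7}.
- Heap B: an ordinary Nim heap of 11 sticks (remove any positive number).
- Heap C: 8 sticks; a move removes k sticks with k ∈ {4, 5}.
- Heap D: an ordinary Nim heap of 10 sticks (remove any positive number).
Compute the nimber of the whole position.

2

Grundy values for heap A (subtraction set {6, 7}):
k:     0  1  2  3  4  5  6  7  8  9
g(k):  0  0  0  0  0  0  1  1  1  1
So g(9) = 1.
Heap B is a plain Nim heap of size 11, so its Grundy value is 11.
Grundy values for heap C (subtraction set {4, 5}):
g(0) = mex{} = 0
g(1) = mex{} = 0
g(2) = mex{} = 0
g(3) = mex{} = 0
g(4) = mex{0} = 1
g(5) = mex{0} = 1
g(6) = mex{0} = 1
g(7) = mex{0} = 1
g(8) = mex{0,1} = 2
So g(8) = 2.
Heap D is a plain Nim heap of size 10, so its Grundy value is 10.
By the Sprague-Grundy theorem, the Grundy value of a sum of independent games is the XOR of the component values.
Combined value = 1 XOR 11 XOR 2 XOR 10 = 2.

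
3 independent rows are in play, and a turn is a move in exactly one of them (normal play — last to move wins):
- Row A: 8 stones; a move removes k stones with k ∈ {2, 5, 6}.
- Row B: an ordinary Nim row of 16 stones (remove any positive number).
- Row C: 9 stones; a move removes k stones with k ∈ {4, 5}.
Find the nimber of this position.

For row A, compute g(0), g(1), … with moves {2, 5, 6}:
g(0) = mex{} = 0
g(1) = mex{} = 0
g(2) = mex{0} = 1
g(3) = mex{0} = 1
g(4) = mex{1} = 0
g(5) = mex{0,1} = 2
g(6) = mex{0} = 1
g(7) = mex{0,1,2} = 3
g(8) = mex{1} = 0
So g(8) = 0.
Row B is a plain Nim row of size 16, so its Grundy value is 16.
For row C, compute g(0), g(1), … with moves {4, 5}:
g(0) = mex{} = 0
g(1) = mex{} = 0
g(2) = mex{} = 0
g(3) = mex{} = 0
g(4) = mex{0} = 1
g(5) = mex{0} = 1
g(6) = mex{0} = 1
g(7) = mex{0} = 1
g(8) = mex{0,1} = 2
g(9) = mex{1} = 0
So g(9) = 0.
By the Sprague-Grundy theorem, the Grundy value of a sum of independent games is the XOR of the component values.
Combined value = 0 ⊕ 16 ⊕ 0 = 16.

16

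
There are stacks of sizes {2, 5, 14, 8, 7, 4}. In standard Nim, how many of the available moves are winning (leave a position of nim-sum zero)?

In binary:
  0010  (2)
  0101  (5)
  1110  (14)
  1000  (8)
  0111  (7)
  0100  (4)
  ----
  0010  (2)
The overall nim-sum is X = 2. A stack of size p has a winning move iff p XOR X < p (reduce it to p XOR X).
  2: 2 XOR 2 = 0 < 2 — winning move (to 0).
  5: 5 XOR 2 = 7 ≥ 5 — no move.
  14: 14 XOR 2 = 12 < 14 — winning move (to 12).
  8: 8 XOR 2 = 10 ≥ 8 — no move.
  7: 7 XOR 2 = 5 < 7 — winning move (to 5).
  4: 4 XOR 2 = 6 ≥ 4 — no move.
That gives 3 winning moves.

3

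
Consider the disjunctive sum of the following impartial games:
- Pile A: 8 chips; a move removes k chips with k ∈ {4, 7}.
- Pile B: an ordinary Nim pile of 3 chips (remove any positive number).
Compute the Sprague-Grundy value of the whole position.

Build the Grundy sequence for pile A with g(k) = mex{g(k−s) : s ∈ {4, 7}, s ≤ k}:
g(0) = mex{} = 0
g(1) = mex{} = 0
g(2) = mex{} = 0
g(3) = mex{} = 0
g(4) = mex{0} = 1
g(5) = mex{0} = 1
g(6) = mex{0} = 1
g(7) = mex{0} = 1
g(8) = mex{0,1} = 2
So g(8) = 2.
Pile B is a plain Nim pile of size 3, so its Grundy value is 3.
The value of a disjunctive sum is the nim-sum of the parts.
Combined value = 2 ⊕ 3 = 1.

1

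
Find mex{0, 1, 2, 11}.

The values 0, 1, 2 are all present; 3 is the first non-negative integer missing from the set.

3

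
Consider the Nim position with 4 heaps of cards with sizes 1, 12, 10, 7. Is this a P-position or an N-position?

P-position

Nim-sum: 1 ⊕ 12 ⊕ 10 ⊕ 7 = 0.
The nim-sum is 0, so this is a P-position: the player to move is in a losing position under optimal play.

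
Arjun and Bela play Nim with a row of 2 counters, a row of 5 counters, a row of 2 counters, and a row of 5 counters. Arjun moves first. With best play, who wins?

Bela wins

In binary:
  010  (2)
  101  (5)
  010  (2)
  101  (5)
  ---
  000  (0)
The nim-sum is 0, so this is a P-position: the player to move is in a losing position under optimal play; Arjun is about to move from it and so loses — Bela wins.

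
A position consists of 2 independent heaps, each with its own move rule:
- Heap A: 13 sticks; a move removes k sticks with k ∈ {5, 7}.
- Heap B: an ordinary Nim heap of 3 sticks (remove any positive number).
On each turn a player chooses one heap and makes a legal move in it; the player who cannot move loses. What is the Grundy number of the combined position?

3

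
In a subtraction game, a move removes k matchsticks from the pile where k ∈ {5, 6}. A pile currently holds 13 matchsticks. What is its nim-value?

0

Compute g(0), g(1), … for moves {5, 6}:
g(0) = mex{} = 0
g(1) = mex{} = 0
g(2) = mex{} = 0
g(3) = mex{} = 0
g(4) = mex{} = 0
g(5) = mex{0} = 1
g(6) = mex{0} = 1
g(7) = mex{0} = 1
g(8) = mex{0} = 1
g(9) = mex{0} = 1
g(10) = mex{0,1} = 2
g(11) = mex{1} = 0
g(12) = mex{1} = 0
g(13) = mex{1} = 0
So g(13) = 0.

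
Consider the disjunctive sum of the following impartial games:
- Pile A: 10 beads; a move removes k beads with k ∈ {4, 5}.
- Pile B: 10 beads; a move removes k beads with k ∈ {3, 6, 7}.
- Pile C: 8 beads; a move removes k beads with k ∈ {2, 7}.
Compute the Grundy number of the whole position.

Build the Grundy sequence for pile A with g(k) = mex{g(k−s) : s ∈ {4, 5}, s ≤ k}:
k:     0  1  2  3  4  5  6  7  8  9 10
g(k):  0  0  0  0  1  1  1  1  2  0  0
So g(10) = 0.
Build the Grundy sequence for pile B with g(k) = mex{g(k−s) : s ∈ {3, 6, 7}, s ≤ k}:
k:     0  1  2  3  4  5  6  7  8  9 10
g(k):  0  0  0  1  1  1  2  2  2  3  0
So g(10) = 0.
Grundy values for pile C (subtraction set {2, 7}):
g(0) = mex{} = 0
g(1) = mex{} = 0
g(2) = mex{0} = 1
g(3) = mex{0} = 1
g(4) = mex{1} = 0
g(5) = mex{1} = 0
g(6) = mex{0} = 1
g(7) = mex{0} = 1
g(8) = mex{0,1} = 2
So g(8) = 2.
The value of a disjunctive sum is the nim-sum of the parts.
Combined value = 0 XOR 0 XOR 2 = 2.

2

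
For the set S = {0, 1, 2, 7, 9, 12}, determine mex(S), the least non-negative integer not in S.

3

The values 0, 1, 2 are all present; 3 is the first non-negative integer missing from the set.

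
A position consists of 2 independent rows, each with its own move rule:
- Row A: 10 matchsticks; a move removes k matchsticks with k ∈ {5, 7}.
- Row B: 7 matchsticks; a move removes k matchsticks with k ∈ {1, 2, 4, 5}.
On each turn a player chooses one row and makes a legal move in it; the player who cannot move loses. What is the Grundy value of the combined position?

3

For row A, compute g(0), g(1), … with moves {5, 7}:
k:     0  1  2  3  4  5  6  7  8  9 10
g(k):  0  0  0  0  0  1  1  1  1  1  2
So g(10) = 2.
Build the Grundy sequence for row B with g(k) = mex{g(k−s) : s ∈ {1, 2, 4, 5}, s ≤ k}:
k:     0  1  2  3  4  5  6  7
g(k):  0  1  2  0  1  2  0  1
So g(7) = 1.
The value of a disjunctive sum is the nim-sum of the parts.
Combined value = 2 XOR 1 = 3.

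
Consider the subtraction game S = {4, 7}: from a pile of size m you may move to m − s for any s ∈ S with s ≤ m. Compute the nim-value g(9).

Build the Grundy sequence with g(k) = mex{g(k−s) : s ∈ {4, 7}, s ≤ k}:
g(0) = mex{} = 0
g(1) = mex{} = 0
g(2) = mex{} = 0
g(3) = mex{} = 0
g(4) = mex{0} = 1
g(5) = mex{0} = 1
g(6) = mex{0} = 1
g(7) = mex{0} = 1
g(8) = mex{0,1} = 2
g(9) = mex{0,1} = 2
So g(9) = 2.

2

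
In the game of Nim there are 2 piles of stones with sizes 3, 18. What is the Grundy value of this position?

In binary:
  00011  (3)
  10010  (18)
  -----
  10001  (17)

17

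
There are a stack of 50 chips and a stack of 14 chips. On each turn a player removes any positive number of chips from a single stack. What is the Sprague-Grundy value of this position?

Nim-sum: 50 ⊕ 14 = 60.

60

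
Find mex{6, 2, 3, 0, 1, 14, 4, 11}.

5

The values 0, 1, 2, 3, 4 are all present; 5 is the first non-negative integer missing from the set.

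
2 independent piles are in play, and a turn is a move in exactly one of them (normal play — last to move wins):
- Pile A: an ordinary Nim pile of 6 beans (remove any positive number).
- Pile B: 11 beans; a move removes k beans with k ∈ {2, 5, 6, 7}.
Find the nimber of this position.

5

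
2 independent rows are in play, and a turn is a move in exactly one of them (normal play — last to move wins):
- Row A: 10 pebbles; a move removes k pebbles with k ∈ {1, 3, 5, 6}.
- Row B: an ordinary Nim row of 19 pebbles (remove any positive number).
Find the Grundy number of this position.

17

Grundy values for row A (subtraction set {1, 3, 5, 6}):
g(0) = mex{} = 0
g(1) = mex{0} = 1
g(2) = mex{1} = 0
g(3) = mex{0} = 1
g(4) = mex{1} = 0
g(5) = mex{0} = 1
g(6) = mex{0,1} = 2
g(7) = mex{0,1,2} = 3
g(8) = mex{0,1,3} = 2
g(9) = mex{0,1,2} = 3
g(10) = mex{0,1,3} = 2
So g(10) = 2.
Row B is a plain Nim row of size 19, so its Grundy value is 19.
By the Sprague-Grundy theorem, the Grundy value of a sum of independent games is the XOR of the component values.
Combined value = 2 ⊕ 19 = 17.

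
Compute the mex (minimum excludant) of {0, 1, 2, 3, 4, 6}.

5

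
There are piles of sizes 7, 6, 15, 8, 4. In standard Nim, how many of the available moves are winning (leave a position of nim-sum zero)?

Nim-sum: 7 XOR 6 XOR 15 XOR 8 XOR 4 = 2.
The overall nim-sum is X = 2. A pile of size p has a winning move iff p XOR X < p (reduce it to p XOR X).
  7: 7 XOR 2 = 5 < 7 — winning move (to 5).
  6: 6 XOR 2 = 4 < 6 — winning move (to 4).
  15: 15 XOR 2 = 13 < 15 — winning move (to 13).
  8: 8 XOR 2 = 10 ≥ 8 — no move.
  4: 4 XOR 2 = 6 ≥ 4 — no move.
That gives 3 winning moves.

3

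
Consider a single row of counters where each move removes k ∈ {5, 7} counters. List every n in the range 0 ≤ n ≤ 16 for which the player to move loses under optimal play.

Grundy values for subtraction set {5, 7}:
k:     0  1  2  3  4  5  6  7  8  9 10 11 12 13 14 15 16
g(k):  0  0  0  0  0  1  1  1  1  1  2  2  0  0  0  0  0
The P-positions (g = 0) in 0..16 are 0, 1, 2, 3, 4, 12, 13, 14, 15, 16.

0, 1, 2, 3, 4, 12, 13, 14, 15, 16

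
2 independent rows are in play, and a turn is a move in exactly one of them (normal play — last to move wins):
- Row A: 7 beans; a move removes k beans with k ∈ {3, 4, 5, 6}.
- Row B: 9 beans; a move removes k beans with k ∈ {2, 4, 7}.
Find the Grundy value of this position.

2

Grundy values for row A (subtraction set {3, 4, 5, 6}):
k:     0  1  2  3  4  5  6  7
g(k):  0  0  0  1  1  1  2  2
So g(7) = 2.
Grundy values for row B (subtraction set {2, 4, 7}):
g(0) = mex{} = 0
g(1) = mex{} = 0
g(2) = mex{0} = 1
g(3) = mex{0} = 1
g(4) = mex{0,1} = 2
g(5) = mex{0,1} = 2
g(6) = mex{1,2} = 0
g(7) = mex{0,1,2} = 3
g(8) = mex{0,2} = 1
g(9) = mex{1,2,3} = 0
So g(9) = 0.
By the Sprague-Grundy theorem, the Grundy value of a sum of independent games is the XOR of the component values.
Combined value = 2 XOR 0 = 2.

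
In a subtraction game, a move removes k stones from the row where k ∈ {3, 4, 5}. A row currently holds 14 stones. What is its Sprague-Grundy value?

2

Compute g(0), g(1), … for moves {3, 4, 5}:
g(0) = mex{} = 0
g(1) = mex{} = 0
g(2) = mex{} = 0
g(3) = mex{0} = 1
g(4) = mex{0} = 1
g(5) = mex{0} = 1
g(6) = mex{0,1} = 2
g(7) = mex{0,1} = 2
g(8) = mex{1} = 0
g(9) = mex{1,2} = 0
g(10) = mex{1,2} = 0
g(11) = mex{0,2} = 1
g(12) = mex{0,2} = 1
g(13) = mex{0} = 1
g(14) = mex{0,1} = 2
So g(14) = 2.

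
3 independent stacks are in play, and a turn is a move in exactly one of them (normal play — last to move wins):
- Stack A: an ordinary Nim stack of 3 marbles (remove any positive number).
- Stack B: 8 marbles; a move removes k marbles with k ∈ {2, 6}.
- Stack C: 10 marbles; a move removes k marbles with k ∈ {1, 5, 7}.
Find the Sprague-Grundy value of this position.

Stack A is a plain Nim stack of size 3, so its Grundy value is 3.
Grundy values for stack B (subtraction set {2, 6}):
k:     0  1  2  3  4  5  6  7  8
g(k):  0  0  1  1  0  0  1  1  0
So g(8) = 0.
For stack C, compute g(0), g(1), … with moves {1, 5, 7}:
g(0) = mex{} = 0
g(1) = mex{0} = 1
g(2) = mex{1} = 0
g(3) = mex{0} = 1
g(4) = mex{1} = 0
g(5) = mex{0} = 1
g(6) = mex{1} = 0
g(7) = mex{0} = 1
g(8) = mex{1} = 0
g(9) = mex{0} = 1
g(10) = mex{1} = 0
So g(10) = 0.
By the Sprague-Grundy theorem, the Grundy value of a sum of independent games is the XOR of the component values.
Combined value = 3 XOR 0 XOR 0 = 3.

3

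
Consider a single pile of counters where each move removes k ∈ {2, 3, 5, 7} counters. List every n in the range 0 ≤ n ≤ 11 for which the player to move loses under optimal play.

0, 1, 9, 10

Grundy values for subtraction set {2, 3, 5, 7}:
k:     0  1  2  3  4  5  6  7  8  9 10 11
g(k):  0  0  1  1  2  2  3  3  4  0  0  1
The P-positions (g = 0) in 0..11 are 0, 1, 9, 10.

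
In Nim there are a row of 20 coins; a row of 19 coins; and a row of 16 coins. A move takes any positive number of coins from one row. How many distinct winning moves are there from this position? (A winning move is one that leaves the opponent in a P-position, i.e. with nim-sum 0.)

Compute the nim-sum pairwise:
20 ^ 19 = 7
7 ^ 16 = 23
The overall nim-sum is X = 23. A row of size p has a winning move iff p XOR X < p (reduce it to p XOR X).
  20: 20 XOR 23 = 3 < 20 — winning move (to 3).
  19: 19 XOR 23 = 4 < 19 — winning move (to 4).
  16: 16 XOR 23 = 7 < 16 — winning move (to 7).
That gives 3 winning moves.

3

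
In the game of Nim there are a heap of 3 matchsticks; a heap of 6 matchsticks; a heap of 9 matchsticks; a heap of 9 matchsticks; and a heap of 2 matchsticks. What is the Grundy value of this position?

7

Nim-sum: 3 ⊕ 6 ⊕ 9 ⊕ 9 ⊕ 2 = 7.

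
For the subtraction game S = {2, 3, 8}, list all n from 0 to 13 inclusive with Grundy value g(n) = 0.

0, 1, 5, 6, 10, 11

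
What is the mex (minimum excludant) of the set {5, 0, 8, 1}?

The values 0, 1 are all present; 2 is the first non-negative integer missing from the set.

2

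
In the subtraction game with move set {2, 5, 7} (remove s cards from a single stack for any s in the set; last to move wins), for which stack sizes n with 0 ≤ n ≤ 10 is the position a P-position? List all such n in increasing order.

0, 1, 4, 10

Grundy values for subtraction set {2, 5, 7}:
k:     0  1  2  3  4  5  6  7  8  9 10
g(k):  0  0  1  1  0  2  1  3  2  2  0
The P-positions (g = 0) in 0..10 are 0, 1, 4, 10.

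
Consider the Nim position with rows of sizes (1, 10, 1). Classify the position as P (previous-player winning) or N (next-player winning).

N-position

Compute the nim-sum pairwise:
1 ^ 10 = 11
11 ^ 1 = 10
The nim-sum is 10 ≠ 0, so this is an N-position: the player to move can win.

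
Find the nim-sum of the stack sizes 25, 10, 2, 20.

Compute the nim-sum pairwise:
25 ⊕ 10 = 19
19 ⊕ 2 = 17
17 ⊕ 20 = 5

5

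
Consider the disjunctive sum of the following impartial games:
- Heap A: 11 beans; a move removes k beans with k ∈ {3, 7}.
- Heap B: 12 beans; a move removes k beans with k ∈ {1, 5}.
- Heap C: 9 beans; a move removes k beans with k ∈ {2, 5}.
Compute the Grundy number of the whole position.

1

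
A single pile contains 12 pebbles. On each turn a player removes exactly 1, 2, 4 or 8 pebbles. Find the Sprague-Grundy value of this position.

0

Grundy values for subtraction set {1, 2, 4, 8}:
g(0) = mex{} = 0
g(1) = mex{0} = 1
g(2) = mex{0,1} = 2
g(3) = mex{1,2} = 0
g(4) = mex{0,2} = 1
g(5) = mex{0,1} = 2
g(6) = mex{1,2} = 0
g(7) = mex{0,2} = 1
g(8) = mex{0,1} = 2
g(9) = mex{1,2} = 0
g(10) = mex{0,2} = 1
g(11) = mex{0,1} = 2
g(12) = mex{1,2} = 0
So g(12) = 0.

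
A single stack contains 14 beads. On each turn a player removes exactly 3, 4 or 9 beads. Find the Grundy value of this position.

Grundy values for subtraction set {3, 4, 9}:
g(0) = mex{} = 0
g(1) = mex{} = 0
g(2) = mex{} = 0
g(3) = mex{0} = 1
g(4) = mex{0} = 1
g(5) = mex{0} = 1
g(6) = mex{0,1} = 2
g(7) = mex{1} = 0
g(8) = mex{1} = 0
g(9) = mex{0,1,2} = 3
g(10) = mex{0,2} = 1
g(11) = mex{0} = 1
g(12) = mex{0,1,3} = 2
g(13) = mex{1,3} = 0
g(14) = mex{1} = 0
So g(14) = 0.

0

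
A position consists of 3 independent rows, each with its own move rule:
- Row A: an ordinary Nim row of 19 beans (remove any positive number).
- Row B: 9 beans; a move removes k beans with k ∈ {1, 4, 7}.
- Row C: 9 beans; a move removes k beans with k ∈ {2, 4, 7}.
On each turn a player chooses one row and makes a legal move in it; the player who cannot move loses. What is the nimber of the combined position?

18

Row A is a plain Nim row of size 19, so its Grundy value is 19.
Build the Grundy sequence for row B with g(k) = mex{g(k−s) : s ∈ {1, 4, 7}, s ≤ k}:
k:     0  1  2  3  4  5  6  7  8  9
g(k):  0  1  0  1  2  0  1  2  0  1
So g(9) = 1.
Grundy values for row C (subtraction set {2, 4, 7}):
k:     0  1  2  3  4  5  6  7  8  9
g(k):  0  0  1  1  2  2  0  3  1  0
So g(9) = 0.
By the Sprague-Grundy theorem, the Grundy value of a sum of independent games is the XOR of the component values.
Combined value = 19 XOR 1 XOR 0 = 18.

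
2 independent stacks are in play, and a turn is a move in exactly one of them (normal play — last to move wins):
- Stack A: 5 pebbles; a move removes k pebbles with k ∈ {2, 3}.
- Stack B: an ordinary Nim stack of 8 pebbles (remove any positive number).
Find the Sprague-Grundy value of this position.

8

Build the Grundy sequence for stack A with g(k) = mex{g(k−s) : s ∈ {2, 3}, s ≤ k}:
k:     0  1  2  3  4  5
g(k):  0  0  1  1  2  0
So g(5) = 0.
Stack B is a plain Nim stack of size 8, so its Grundy value is 8.
The value of a disjunctive sum is the nim-sum of the parts.
Combined value = 0 ⊕ 8 = 8.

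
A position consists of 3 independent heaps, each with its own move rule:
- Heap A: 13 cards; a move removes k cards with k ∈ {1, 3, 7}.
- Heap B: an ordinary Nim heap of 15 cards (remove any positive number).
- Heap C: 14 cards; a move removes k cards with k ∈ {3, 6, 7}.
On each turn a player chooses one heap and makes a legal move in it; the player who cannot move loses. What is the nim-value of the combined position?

For heap A, compute g(0), g(1), … with moves {1, 3, 7}:
k:     0  1  2  3  4  5  6  7  8  9 10 11 12 13
g(k):  0  1  0  1  0  1  0  1  0  1  0  1  0  1
So g(13) = 1.
Heap B is a plain Nim heap of size 15, so its Grundy value is 15.
Grundy values for heap C (subtraction set {3, 6, 7}):
g(0) = mex{} = 0
g(1) = mex{} = 0
g(2) = mex{} = 0
g(3) = mex{0} = 1
g(4) = mex{0} = 1
g(5) = mex{0} = 1
g(6) = mex{0,1} = 2
g(7) = mex{0,1} = 2
g(8) = mex{0,1} = 2
g(9) = mex{0,1,2} = 3
g(10) = mex{1,2} = 0
g(11) = mex{1,2} = 0
g(12) = mex{1,2,3} = 0
g(13) = mex{0,2} = 1
g(14) = mex{0,2} = 1
So g(14) = 1.
The value of a disjunctive sum is the nim-sum of the parts.
Combined value = 1 XOR 15 XOR 1 = 15.

15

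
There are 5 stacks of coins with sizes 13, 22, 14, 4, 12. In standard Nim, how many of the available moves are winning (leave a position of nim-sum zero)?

Compute the nim-sum pairwise:
13 XOR 22 = 27
27 XOR 14 = 21
21 XOR 4 = 17
17 XOR 12 = 29
The overall nim-sum is X = 29. A stack of size p has a winning move iff p XOR X < p (reduce it to p XOR X).
  13: 13 XOR 29 = 16 ≥ 13 — no move.
  22: 22 XOR 29 = 11 < 22 — winning move (to 11).
  14: 14 XOR 29 = 19 ≥ 14 — no move.
  4: 4 XOR 29 = 25 ≥ 4 — no move.
  12: 12 XOR 29 = 17 ≥ 12 — no move.
That gives 1 winning move.

1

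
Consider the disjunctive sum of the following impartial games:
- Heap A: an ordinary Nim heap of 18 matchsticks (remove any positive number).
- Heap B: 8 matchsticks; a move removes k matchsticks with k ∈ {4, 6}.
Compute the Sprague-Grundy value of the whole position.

Heap A is a plain Nim heap of size 18, so its Grundy value is 18.
For heap B, compute g(0), g(1), … with moves {4, 6}:
k:     0  1  2  3  4  5  6  7  8
g(k):  0  0  0  0  1  1  1  1  2
So g(8) = 2.
The value of a disjunctive sum is the nim-sum of the parts.
Combined value = 18 XOR 2 = 16.

16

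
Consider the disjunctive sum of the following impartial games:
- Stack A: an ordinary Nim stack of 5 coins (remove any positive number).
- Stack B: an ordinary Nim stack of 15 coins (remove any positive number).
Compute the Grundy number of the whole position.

Stack A is a plain Nim stack of size 5, so its Grundy value is 5.
Stack B is a plain Nim stack of size 15, so its Grundy value is 15.
The value of a disjunctive sum is the nim-sum of the parts.
Combined value = 5 XOR 15 = 10.

10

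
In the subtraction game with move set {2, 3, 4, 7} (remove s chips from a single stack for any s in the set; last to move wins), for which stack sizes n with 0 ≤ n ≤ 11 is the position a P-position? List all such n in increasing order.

Compute g(0), g(1), … for moves {2, 3, 4, 7}:
k:     0  1  2  3  4  5  6  7  8  9 10 11
g(k):  0  0  1  1  2  2  0  3  1  4  2  0
The P-positions (g = 0) in 0..11 are 0, 1, 6, 11.

0, 1, 6, 11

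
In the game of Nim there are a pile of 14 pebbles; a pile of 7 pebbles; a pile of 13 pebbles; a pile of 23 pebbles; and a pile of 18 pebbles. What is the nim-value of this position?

1

Write each in binary and XOR column by column:
  01110  (14)
  00111  (7)
  01101  (13)
  10111  (23)
  10010  (18)
  -----
  00001  (1)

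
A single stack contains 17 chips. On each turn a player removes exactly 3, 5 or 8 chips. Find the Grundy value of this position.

Grundy values for subtraction set {3, 5, 8}:
k:     0  1  2  3  4  5  6  7  8  9 10 11 12 13 14 15 16 17
g(k):  0  0  0  1  1  1  2  2  2  3  3  0  0  0  1  1  1  2
So g(17) = 2.

2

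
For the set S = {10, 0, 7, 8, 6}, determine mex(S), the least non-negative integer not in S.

1

0 is in the set but 1 is not, so the mex is 1.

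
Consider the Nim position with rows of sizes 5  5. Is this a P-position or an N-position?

P-position

Nim-sum: 5 XOR 5 = 0.
The nim-sum is 0, so this is a P-position: the player to move is in a losing position under optimal play.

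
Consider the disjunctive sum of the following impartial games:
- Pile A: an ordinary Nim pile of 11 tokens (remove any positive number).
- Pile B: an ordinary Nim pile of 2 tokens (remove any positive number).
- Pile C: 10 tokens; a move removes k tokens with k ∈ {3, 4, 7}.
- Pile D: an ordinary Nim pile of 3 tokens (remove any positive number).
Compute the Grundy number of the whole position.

Pile A is a plain Nim pile of size 11, so its Grundy value is 11.
Pile B is a plain Nim pile of size 2, so its Grundy value is 2.
For pile C, compute g(0), g(1), … with moves {3, 4, 7}:
g(0) = mex{} = 0
g(1) = mex{} = 0
g(2) = mex{} = 0
g(3) = mex{0} = 1
g(4) = mex{0} = 1
g(5) = mex{0} = 1
g(6) = mex{0,1} = 2
g(7) = mex{0,1} = 2
g(8) = mex{0,1} = 2
g(9) = mex{0,1,2} = 3
g(10) = mex{1,2} = 0
So g(10) = 0.
Pile D is a plain Nim pile of size 3, so its Grundy value is 3.
By the Sprague-Grundy theorem, the Grundy value of a sum of independent games is the XOR of the component values.
Combined value = 11 ⊕ 2 ⊕ 0 ⊕ 3 = 10.

10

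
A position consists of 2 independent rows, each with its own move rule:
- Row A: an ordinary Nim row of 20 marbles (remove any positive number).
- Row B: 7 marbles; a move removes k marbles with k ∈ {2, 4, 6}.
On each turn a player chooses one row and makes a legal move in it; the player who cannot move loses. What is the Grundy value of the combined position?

23

Row A is a plain Nim row of size 20, so its Grundy value is 20.
For row B, compute g(0), g(1), … with moves {2, 4, 6}:
k:     0  1  2  3  4  5  6  7
g(k):  0  0  1  1  2  2  3  3
So g(7) = 3.
The value of a disjunctive sum is the nim-sum of the parts.
Combined value = 20 XOR 3 = 23.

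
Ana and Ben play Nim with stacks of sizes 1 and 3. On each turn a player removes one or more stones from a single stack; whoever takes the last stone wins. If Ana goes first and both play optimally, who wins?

Ana wins

Compute the nim-sum pairwise:
1 ⊕ 3 = 2
The nim-sum is 2 ≠ 0, so this is an N-position: the player to move can win; Ana has a winning move.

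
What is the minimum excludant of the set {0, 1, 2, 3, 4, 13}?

5

The values 0, 1, 2, 3, 4 are all present; 5 is the first non-negative integer missing from the set.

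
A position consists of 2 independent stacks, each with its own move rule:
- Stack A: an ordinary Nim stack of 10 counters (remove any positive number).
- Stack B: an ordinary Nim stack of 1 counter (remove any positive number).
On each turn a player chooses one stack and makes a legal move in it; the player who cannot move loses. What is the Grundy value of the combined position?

Stack A is a plain Nim stack of size 10, so its Grundy value is 10.
Stack B is a plain Nim stack of size 1, so its Grundy value is 1.
The value of a disjunctive sum is the nim-sum of the parts.
Combined value = 10 ⊕ 1 = 11.

11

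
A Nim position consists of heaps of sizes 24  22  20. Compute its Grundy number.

26

Bitwise XOR of the heap sizes:
  11000  (24)
  10110  (22)
  10100  (20)
  -----
  11010  (26)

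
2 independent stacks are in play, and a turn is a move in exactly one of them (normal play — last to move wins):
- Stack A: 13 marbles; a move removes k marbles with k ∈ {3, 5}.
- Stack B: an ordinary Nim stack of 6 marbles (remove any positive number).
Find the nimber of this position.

7

Grundy values for stack A (subtraction set {3, 5}):
k:     0  1  2  3  4  5  6  7  8  9 10 11 12 13
g(k):  0  0  0  1  1  1  2  2  0  0  0  1  1  1
So g(13) = 1.
Stack B is a plain Nim stack of size 6, so its Grundy value is 6.
By the Sprague-Grundy theorem, the Grundy value of a sum of independent games is the XOR of the component values.
Combined value = 1 ⊕ 6 = 7.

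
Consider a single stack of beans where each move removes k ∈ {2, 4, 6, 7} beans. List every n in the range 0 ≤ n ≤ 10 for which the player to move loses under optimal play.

0, 1, 9, 10

Build the Grundy sequence with g(k) = mex{g(k−s) : s ∈ {2, 4, 6, 7}, s ≤ k}:
g(0) = mex{} = 0
g(1) = mex{} = 0
g(2) = mex{0} = 1
g(3) = mex{0} = 1
g(4) = mex{0,1} = 2
g(5) = mex{0,1} = 2
g(6) = mex{0,1,2} = 3
g(7) = mex{0,1,2} = 3
g(8) = mex{0,1,2,3} = 4
g(9) = mex{1,2,3} = 0
g(10) = mex{1,2,3,4} = 0
The P-positions (g = 0) in 0..10 are 0, 1, 9, 10.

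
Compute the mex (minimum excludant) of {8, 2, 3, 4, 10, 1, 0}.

The values 0, 1, 2, 3, 4 are all present; 5 is the first non-negative integer missing from the set.

5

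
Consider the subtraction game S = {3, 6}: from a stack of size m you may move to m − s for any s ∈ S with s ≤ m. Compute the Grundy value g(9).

0

Compute g(0), g(1), … for moves {3, 6}:
g(0) = mex{} = 0
g(1) = mex{} = 0
g(2) = mex{} = 0
g(3) = mex{0} = 1
g(4) = mex{0} = 1
g(5) = mex{0} = 1
g(6) = mex{0,1} = 2
g(7) = mex{0,1} = 2
g(8) = mex{0,1} = 2
g(9) = mex{1,2} = 0
So g(9) = 0.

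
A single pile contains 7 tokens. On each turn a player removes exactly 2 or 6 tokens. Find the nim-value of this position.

1

Build the Grundy sequence with g(k) = mex{g(k−s) : s ∈ {2, 6}, s ≤ k}:
g(0) = mex{} = 0
g(1) = mex{} = 0
g(2) = mex{0} = 1
g(3) = mex{0} = 1
g(4) = mex{1} = 0
g(5) = mex{1} = 0
g(6) = mex{0} = 1
g(7) = mex{0} = 1
So g(7) = 1.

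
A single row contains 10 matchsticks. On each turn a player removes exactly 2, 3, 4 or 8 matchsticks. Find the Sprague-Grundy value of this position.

2

Build the Grundy sequence with g(k) = mex{g(k−s) : s ∈ {2, 3, 4, 8}, s ≤ k}:
k:     0  1  2  3  4  5  6  7  8  9 10
g(k):  0  0  1  1  2  2  0  0  1  1  2
So g(10) = 2.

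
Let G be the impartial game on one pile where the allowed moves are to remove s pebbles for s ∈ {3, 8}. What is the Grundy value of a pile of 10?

1

Build the Grundy sequence with g(k) = mex{g(k−s) : s ∈ {3, 8}, s ≤ k}:
g(0) = mex{} = 0
g(1) = mex{} = 0
g(2) = mex{} = 0
g(3) = mex{0} = 1
g(4) = mex{0} = 1
g(5) = mex{0} = 1
g(6) = mex{1} = 0
g(7) = mex{1} = 0
g(8) = mex{0,1} = 2
g(9) = mex{0} = 1
g(10) = mex{0} = 1
So g(10) = 1.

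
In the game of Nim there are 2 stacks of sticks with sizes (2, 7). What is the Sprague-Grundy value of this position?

Nim-sum: 2 XOR 7 = 5.

5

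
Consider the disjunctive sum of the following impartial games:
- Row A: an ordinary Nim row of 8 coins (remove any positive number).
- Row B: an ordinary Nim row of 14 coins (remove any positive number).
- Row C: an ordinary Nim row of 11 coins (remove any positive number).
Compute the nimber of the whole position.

Row A is a plain Nim row of size 8, so its Grundy value is 8.
Row B is a plain Nim row of size 14, so its Grundy value is 14.
Row C is a plain Nim row of size 11, so its Grundy value is 11.
The value of a disjunctive sum is the nim-sum of the parts.
Combined value = 8 ⊕ 14 ⊕ 11 = 13.

13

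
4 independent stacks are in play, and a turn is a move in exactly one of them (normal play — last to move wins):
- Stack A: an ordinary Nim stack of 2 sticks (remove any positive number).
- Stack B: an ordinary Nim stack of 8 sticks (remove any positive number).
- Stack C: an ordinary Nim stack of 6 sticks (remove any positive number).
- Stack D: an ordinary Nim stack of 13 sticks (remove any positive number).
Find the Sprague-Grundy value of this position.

1

Stack A is a plain Nim stack of size 2, so its Grundy value is 2.
Stack B is a plain Nim stack of size 8, so its Grundy value is 8.
Stack C is a plain Nim stack of size 6, so its Grundy value is 6.
Stack D is a plain Nim stack of size 13, so its Grundy value is 13.
By the Sprague-Grundy theorem, the Grundy value of a sum of independent games is the XOR of the component values.
Combined value = 2 ⊕ 8 ⊕ 6 ⊕ 13 = 1.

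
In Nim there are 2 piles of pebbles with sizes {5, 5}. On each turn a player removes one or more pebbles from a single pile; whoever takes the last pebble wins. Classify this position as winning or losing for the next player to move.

Losing position

Compute the nim-sum pairwise:
5 ^ 5 = 0
The nim-sum is 0, so this is a P-position: the player to move is in a losing position under optimal play.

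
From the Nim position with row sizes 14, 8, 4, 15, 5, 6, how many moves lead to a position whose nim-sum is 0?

3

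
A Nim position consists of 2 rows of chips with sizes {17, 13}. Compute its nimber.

28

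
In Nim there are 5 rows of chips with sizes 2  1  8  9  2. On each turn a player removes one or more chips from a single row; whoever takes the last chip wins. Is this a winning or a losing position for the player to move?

Losing position

Bitwise XOR of the heap sizes:
  0010  (2)
  0001  (1)
  1000  (8)
  1001  (9)
  0010  (2)
  ----
  0000  (0)
The nim-sum is 0, so this is a P-position: the player to move is in a losing position under optimal play.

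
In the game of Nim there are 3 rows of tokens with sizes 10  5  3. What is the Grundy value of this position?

12

Write each in binary and XOR column by column:
  1010  (10)
  0101  (5)
  0011  (3)
  ----
  1100  (12)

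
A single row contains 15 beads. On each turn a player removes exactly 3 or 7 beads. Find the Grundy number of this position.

1

Grundy values for subtraction set {3, 7}:
k:     0  1  2  3  4  5  6  7  8  9 10 11 12 13 14 15
g(k):  0  0  0  1  1  1  0  2  2  1  0  0  0  1  1  1
So g(15) = 1.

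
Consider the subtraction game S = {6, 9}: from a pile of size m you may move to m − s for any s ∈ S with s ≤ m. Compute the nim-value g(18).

0

Compute g(0), g(1), … for moves {6, 9}:
k:     0  1  2  3  4  5  6  7  8  9 10 11 12 13 14 15 16 17 18
g(k):  0  0  0  0  0  0  1  1  1  1  1  1  2  2  2  0  0  0  0
So g(18) = 0.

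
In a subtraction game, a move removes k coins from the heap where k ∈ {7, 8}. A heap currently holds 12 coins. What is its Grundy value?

Build the Grundy sequence with g(k) = mex{g(k−s) : s ∈ {7, 8}, s ≤ k}:
k:     0  1  2  3  4  5  6  7  8  9 10 11 12
g(k):  0  0  0  0  0  0  0  1  1  1  1  1  1
So g(12) = 1.

1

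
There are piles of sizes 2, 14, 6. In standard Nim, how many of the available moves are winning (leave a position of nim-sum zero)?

1

Compute the nim-sum pairwise:
2 XOR 14 = 12
12 XOR 6 = 10
The overall nim-sum is X = 10. A pile of size p has a winning move iff p XOR X < p (reduce it to p XOR X).
  2: 2 XOR 10 = 8 ≥ 2 — no move.
  14: 14 XOR 10 = 4 < 14 — winning move (to 4).
  6: 6 XOR 10 = 12 ≥ 6 — no move.
That gives 1 winning move.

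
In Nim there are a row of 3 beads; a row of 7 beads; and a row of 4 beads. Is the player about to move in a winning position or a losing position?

Write each in binary and XOR column by column:
  011  (3)
  111  (7)
  100  (4)
  ---
  000  (0)
The nim-sum is 0, so this is a P-position: the player to move is in a losing position under optimal play.

Losing position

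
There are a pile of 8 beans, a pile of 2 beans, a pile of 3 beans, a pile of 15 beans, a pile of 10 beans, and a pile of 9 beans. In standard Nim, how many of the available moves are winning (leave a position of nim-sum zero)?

Nim-sum: 8 ^ 2 ^ 3 ^ 15 ^ 10 ^ 9 = 5.
The overall nim-sum is X = 5. A pile of size p has a winning move iff p XOR X < p (reduce it to p XOR X).
  8: 8 XOR 5 = 13 ≥ 8 — no move.
  2: 2 XOR 5 = 7 ≥ 2 — no move.
  3: 3 XOR 5 = 6 ≥ 3 — no move.
  15: 15 XOR 5 = 10 < 15 — winning move (to 10).
  10: 10 XOR 5 = 15 ≥ 10 — no move.
  9: 9 XOR 5 = 12 ≥ 9 — no move.
That gives 1 winning move.

1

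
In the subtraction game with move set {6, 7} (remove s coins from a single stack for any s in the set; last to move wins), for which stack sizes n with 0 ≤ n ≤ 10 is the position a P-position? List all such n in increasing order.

0, 1, 2, 3, 4, 5

Build the Grundy sequence with g(k) = mex{g(k−s) : s ∈ {6, 7}, s ≤ k}:
g(0) = mex{} = 0
g(1) = mex{} = 0
g(2) = mex{} = 0
g(3) = mex{} = 0
g(4) = mex{} = 0
g(5) = mex{} = 0
g(6) = mex{0} = 1
g(7) = mex{0} = 1
g(8) = mex{0} = 1
g(9) = mex{0} = 1
g(10) = mex{0} = 1
The P-positions (g = 0) in 0..10 are 0, 1, 2, 3, 4, 5.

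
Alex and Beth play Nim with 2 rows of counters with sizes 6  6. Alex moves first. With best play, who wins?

Nim-sum: 6 ⊕ 6 = 0.
The nim-sum is 0, so this is a P-position: the player to move is in a losing position under optimal play; Alex is about to move from it and so loses — Beth wins.

Beth wins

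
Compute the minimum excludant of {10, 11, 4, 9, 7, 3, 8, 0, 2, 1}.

The values 0, 1, 2, 3, 4 are all present; 5 is the first non-negative integer missing from the set.

5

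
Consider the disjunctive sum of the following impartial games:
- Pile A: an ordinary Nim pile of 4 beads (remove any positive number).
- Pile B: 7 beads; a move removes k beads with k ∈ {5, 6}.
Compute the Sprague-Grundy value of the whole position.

5

Pile A is a plain Nim pile of size 4, so its Grundy value is 4.
Build the Grundy sequence for pile B with g(k) = mex{g(k−s) : s ∈ {5, 6}, s ≤ k}:
k:     0  1  2  3  4  5  6  7
g(k):  0  0  0  0  0  1  1  1
So g(7) = 1.
By the Sprague-Grundy theorem, the Grundy value of a sum of independent games is the XOR of the component values.
Combined value = 4 XOR 1 = 5.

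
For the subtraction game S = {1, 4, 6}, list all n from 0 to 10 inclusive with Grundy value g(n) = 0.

0, 2, 5, 7, 10

Build the Grundy sequence with g(k) = mex{g(k−s) : s ∈ {1, 4, 6}, s ≤ k}:
k:     0  1  2  3  4  5  6  7  8  9 10
g(k):  0  1  0  1  2  0  1  0  1  2  0
The P-positions (g = 0) in 0..10 are 0, 2, 5, 7, 10.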